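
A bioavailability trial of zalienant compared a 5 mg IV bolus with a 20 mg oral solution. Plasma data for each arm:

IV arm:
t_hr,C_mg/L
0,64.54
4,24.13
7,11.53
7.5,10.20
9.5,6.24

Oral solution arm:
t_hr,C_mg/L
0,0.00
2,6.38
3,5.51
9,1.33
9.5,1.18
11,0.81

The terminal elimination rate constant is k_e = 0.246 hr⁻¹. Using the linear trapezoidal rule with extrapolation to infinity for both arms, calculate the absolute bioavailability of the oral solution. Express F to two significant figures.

Trapezoidal AUC_0→9.5 (IV):
  [0→4]: (64.54+24.13)/2 × 4 = 177.34
  [4→7]: (24.13+11.53)/2 × 3 = 53.49
  [7→7.5]: (11.53+10.20)/2 × 0.5 = 5.4325
  [7.5→9.5]: (10.20+6.24)/2 × 2 = 16.44
  Sum = 252.7025 mg/L·hr
IV tail: 6.24/0.246 = 25.366; AUC_iv,0→∞ = 252.7025 + 25.366 = 278.0685 mg/L·hr
Trapezoidal AUC_0→11 (oral solution):
  [0→2]: (0.00+6.38)/2 × 2 = 6.38
  [2→3]: (6.38+5.51)/2 × 1 = 5.945
  [3→9]: (5.51+1.33)/2 × 6 = 20.52
  [9→9.5]: (1.33+1.18)/2 × 0.5 = 0.6275
  [9.5→11]: (1.18+0.81)/2 × 1.5 = 1.4925
  Sum = 34.965 mg/L·hr
oral solution tail: 0.81/0.246 = 3.293; AUC_ev,0→∞ = 34.965 + 3.293 = 38.258 mg/L·hr
F = (AUC_ev/D_ev)/(AUC_iv/D_iv) = (38.258/20)/(278.0685/5) = 1.9129/55.6137 = 0.0344

F = 0.034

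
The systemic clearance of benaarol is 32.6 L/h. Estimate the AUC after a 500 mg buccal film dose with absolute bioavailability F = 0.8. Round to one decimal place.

AUC_0→∞ = F × Dose / CL
        = 0.8 × 500 / 32.6 = 12.2699 mg/L·h

AUC = 12.3 mg/L·h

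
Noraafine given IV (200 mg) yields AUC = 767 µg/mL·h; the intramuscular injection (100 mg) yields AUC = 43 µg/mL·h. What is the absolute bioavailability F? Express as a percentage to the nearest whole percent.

F = 11%

F = (AUC_ev / D_ev) / (AUC_iv / D_iv)
  = (43/100) / (767/200)
  = 0.43 / 3.835 = 0.1121
  = 11.21%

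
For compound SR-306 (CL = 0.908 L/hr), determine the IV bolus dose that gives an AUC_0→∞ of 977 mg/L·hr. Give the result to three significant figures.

Dose = 887 mg

Dose_iv = CL × AUC_0→∞
     = 0.908 × 977 = 887.116 mg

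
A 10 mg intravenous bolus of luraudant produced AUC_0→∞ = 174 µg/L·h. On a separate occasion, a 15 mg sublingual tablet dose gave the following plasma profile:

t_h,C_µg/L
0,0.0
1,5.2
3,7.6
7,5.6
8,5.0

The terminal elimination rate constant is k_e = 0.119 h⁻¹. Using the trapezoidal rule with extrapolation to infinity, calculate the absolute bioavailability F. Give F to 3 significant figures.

F = 0.341

Trapezoidal AUC_0→8 (sublingual tablet):
  [0→1]: (0.0+5.2)/2 × 1 = 2.6
  [1→3]: (5.2+7.6)/2 × 2 = 12.8
  [3→7]: (7.6+5.6)/2 × 4 = 26.4
  [7→8]: (5.6+5.0)/2 × 1 = 5.3
  Sum = 47.1 µg/L·h
Tail: C_last/k_e = 5.0/0.119 = 42.017
AUC_0→∞ (sublingual tablet) = 47.1 + 42.017 = 89.117 µg/L·h
F = (AUC_ev/D_ev)/(AUC_iv/D_iv) = (89.117/15)/(174/10) = 5.94113/17.4 = 0.3414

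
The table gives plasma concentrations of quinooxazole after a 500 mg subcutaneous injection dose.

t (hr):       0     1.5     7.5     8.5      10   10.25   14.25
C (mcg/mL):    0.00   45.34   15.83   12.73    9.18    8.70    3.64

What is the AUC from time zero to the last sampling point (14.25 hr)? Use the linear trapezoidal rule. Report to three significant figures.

AUC = 275 mcg/mL·hr

Trapezoidal AUC_0→14.25:
  [0→1.5]: (0.00+45.34)/2 × 1.5 = 34.005
  [1.5→7.5]: (45.34+15.83)/2 × 6 = 183.51
  [7.5→8.5]: (15.83+12.73)/2 × 1 = 14.28
  [8.5→10]: (12.73+9.18)/2 × 1.5 = 16.4325
  [10→10.25]: (9.18+8.70)/2 × 0.25 = 2.235
  [10.25→14.25]: (8.70+3.64)/2 × 4 = 24.68
  Sum = 275.1425 mcg/mL·hr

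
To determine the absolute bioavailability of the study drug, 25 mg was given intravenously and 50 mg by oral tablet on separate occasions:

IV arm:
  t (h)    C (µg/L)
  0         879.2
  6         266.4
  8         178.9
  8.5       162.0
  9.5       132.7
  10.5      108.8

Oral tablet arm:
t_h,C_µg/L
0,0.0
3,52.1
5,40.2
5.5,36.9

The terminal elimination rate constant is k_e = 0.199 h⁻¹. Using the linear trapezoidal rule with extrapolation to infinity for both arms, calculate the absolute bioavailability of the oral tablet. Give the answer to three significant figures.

Trapezoidal AUC_0→10.5 (IV):
  [0→6]: (879.2+266.4)/2 × 6 = 3436.8
  [6→8]: (266.4+178.9)/2 × 2 = 445.3
  [8→8.5]: (178.9+162.0)/2 × 0.5 = 85.225
  [8.5→9.5]: (162.0+132.7)/2 × 1 = 147.35
  [9.5→10.5]: (132.7+108.8)/2 × 1 = 120.75
  Sum = 4235.425 µg/L·h
IV tail: 108.8/0.199 = 546.734; AUC_iv,0→∞ = 4235.425 + 546.734 = 4782.159 µg/L·h
Trapezoidal AUC_0→5.5 (oral tablet):
  [0→3]: (0.0+52.1)/2 × 3 = 78.15
  [3→5]: (52.1+40.2)/2 × 2 = 92.3
  [5→5.5]: (40.2+36.9)/2 × 0.5 = 19.275
  Sum = 189.725 µg/L·h
oral tablet tail: 36.9/0.199 = 185.427; AUC_ev,0→∞ = 189.725 + 185.427 = 375.152 µg/L·h
F = (AUC_ev/D_ev)/(AUC_iv/D_iv) = (375.152/50)/(4782.159/25) = 7.50304/191.28636 = 0.0392

F = 0.0392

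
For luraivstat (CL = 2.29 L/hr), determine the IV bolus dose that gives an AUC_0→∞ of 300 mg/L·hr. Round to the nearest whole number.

Dose = 687 mg

Dose_iv = CL × AUC_0→∞
     = 2.29 × 300 = 687 mg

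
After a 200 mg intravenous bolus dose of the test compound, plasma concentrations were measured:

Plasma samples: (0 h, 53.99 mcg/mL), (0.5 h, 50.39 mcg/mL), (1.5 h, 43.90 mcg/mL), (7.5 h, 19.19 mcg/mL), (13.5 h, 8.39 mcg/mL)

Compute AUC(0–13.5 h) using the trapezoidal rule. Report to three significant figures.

Trapezoidal AUC_0→13.5:
  [0→0.5]: (53.99+50.39)/2 × 0.5 = 26.095
  [0.5→1.5]: (50.39+43.90)/2 × 1 = 47.145
  [1.5→7.5]: (43.90+19.19)/2 × 6 = 189.27
  [7.5→13.5]: (19.19+8.39)/2 × 6 = 82.74
  Sum = 345.25 mcg/mL·h

AUC = 345 mcg/mL·h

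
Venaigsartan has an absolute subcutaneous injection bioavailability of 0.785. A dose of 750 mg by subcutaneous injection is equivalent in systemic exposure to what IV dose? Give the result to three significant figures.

D_iv = 589 mg

Systemic exposure from an extravascular dose = F × D_ev, so the equivalent IV dose is F × D_ev.
D_iv = F × D_ev = 0.785 × 750 = 588.75 mg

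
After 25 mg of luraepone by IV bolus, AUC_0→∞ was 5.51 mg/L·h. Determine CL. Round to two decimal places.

CL = Dose_iv / AUC_0→∞
   = 25 / 5.51 = 4.53721 L/h

CL = 4.54 L/h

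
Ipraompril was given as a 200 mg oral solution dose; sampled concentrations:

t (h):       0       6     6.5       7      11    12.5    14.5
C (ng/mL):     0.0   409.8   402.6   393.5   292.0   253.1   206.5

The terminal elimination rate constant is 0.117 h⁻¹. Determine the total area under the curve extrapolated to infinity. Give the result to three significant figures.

AUC = 5640 ng/mL·h

Trapezoidal AUC_0→14.5:
  [0→6]: (0.0+409.8)/2 × 6 = 1229.4
  [6→6.5]: (409.8+402.6)/2 × 0.5 = 203.1
  [6.5→7]: (402.6+393.5)/2 × 0.5 = 199.025
  [7→11]: (393.5+292.0)/2 × 4 = 1371.0
  [11→12.5]: (292.0+253.1)/2 × 1.5 = 408.825
  [12.5→14.5]: (253.1+206.5)/2 × 2 = 459.6
  Sum = 3870.95 ng/mL·h
Extrapolated tail: C_last / k_e = 206.5 / 0.117 = 1764.957
AUC_0→∞ = 3870.95 + 1764.957 = 5635.907 ng/mL·h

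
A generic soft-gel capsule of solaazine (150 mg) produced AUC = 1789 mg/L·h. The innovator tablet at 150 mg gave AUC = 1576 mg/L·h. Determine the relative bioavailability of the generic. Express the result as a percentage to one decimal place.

F_rel = 113.5%

F_rel = (AUC_test/D_test) / (AUC_ref/D_ref)
      = (1789/150) / (1576/150)
      = 11.9267 / 10.5067 = 1.1352 = 113.52%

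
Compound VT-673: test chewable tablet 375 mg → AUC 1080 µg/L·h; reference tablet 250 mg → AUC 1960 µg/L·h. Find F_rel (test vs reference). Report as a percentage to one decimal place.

F_rel = 36.7%

F_rel = (AUC_test/D_test) / (AUC_ref/D_ref)
      = (1080/375) / (1960/250)
      = 2.88 / 7.84 = 0.3673 = 36.73%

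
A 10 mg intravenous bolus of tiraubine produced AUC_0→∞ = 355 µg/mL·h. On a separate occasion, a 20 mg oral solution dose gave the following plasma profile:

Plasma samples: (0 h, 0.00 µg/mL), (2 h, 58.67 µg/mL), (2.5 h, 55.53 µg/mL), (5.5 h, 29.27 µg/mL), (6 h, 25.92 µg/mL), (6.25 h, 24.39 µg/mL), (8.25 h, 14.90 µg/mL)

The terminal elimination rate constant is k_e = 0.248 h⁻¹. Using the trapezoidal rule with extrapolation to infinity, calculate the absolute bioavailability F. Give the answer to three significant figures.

F = 0.470

Trapezoidal AUC_0→8.25 (oral solution):
  [0→2]: (0.00+58.67)/2 × 2 = 58.67
  [2→2.5]: (58.67+55.53)/2 × 0.5 = 28.55
  [2.5→5.5]: (55.53+29.27)/2 × 3 = 127.2
  [5.5→6]: (29.27+25.92)/2 × 0.5 = 13.7975
  [6→6.25]: (25.92+24.39)/2 × 0.25 = 6.28875
  [6.25→8.25]: (24.39+14.90)/2 × 2 = 39.29
  Sum = 273.79625 µg/mL·h
Tail: C_last/k_e = 14.90/0.248 = 60.081
AUC_0→∞ (oral solution) = 273.79625 + 60.081 = 333.87725 µg/mL·h
F = (AUC_ev/D_ev)/(AUC_iv/D_iv) = (333.87725/20)/(355/10) = 16.6939/35.5 = 0.4703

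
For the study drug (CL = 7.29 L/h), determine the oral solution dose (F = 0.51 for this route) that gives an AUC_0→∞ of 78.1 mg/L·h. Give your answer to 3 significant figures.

Dose = CL × AUC_0→∞ / F
     = 7.29 × 78.1 / 0.51 = 1116.37 mg

Dose = 1120 mg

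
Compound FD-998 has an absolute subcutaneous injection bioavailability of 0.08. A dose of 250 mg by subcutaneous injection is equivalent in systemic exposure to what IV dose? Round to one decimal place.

Systemic exposure from an extravascular dose = F × D_ev, so the equivalent IV dose is F × D_ev.
D_iv = F × D_ev = 0.08 × 250 = 20 mg

D_iv = 20.0 mg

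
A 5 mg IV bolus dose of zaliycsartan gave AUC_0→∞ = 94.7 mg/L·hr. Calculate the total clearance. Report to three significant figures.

CL = 0.0528 L/hr

CL = Dose_iv / AUC_0→∞
   = 5 / 94.7 = 0.0527983 L/hr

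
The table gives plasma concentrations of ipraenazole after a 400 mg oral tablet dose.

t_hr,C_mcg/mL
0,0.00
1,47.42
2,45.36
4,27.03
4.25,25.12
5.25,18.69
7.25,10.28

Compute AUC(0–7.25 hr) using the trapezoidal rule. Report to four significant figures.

AUC = 199.9 mcg/mL·hr

Trapezoidal AUC_0→7.25:
  [0→1]: (0.00+47.42)/2 × 1 = 23.71
  [1→2]: (47.42+45.36)/2 × 1 = 46.39
  [2→4]: (45.36+27.03)/2 × 2 = 72.39
  [4→4.25]: (27.03+25.12)/2 × 0.25 = 6.51875
  [4.25→5.25]: (25.12+18.69)/2 × 1 = 21.905
  [5.25→7.25]: (18.69+10.28)/2 × 2 = 28.97
  Sum = 199.88375 mcg/mL·hr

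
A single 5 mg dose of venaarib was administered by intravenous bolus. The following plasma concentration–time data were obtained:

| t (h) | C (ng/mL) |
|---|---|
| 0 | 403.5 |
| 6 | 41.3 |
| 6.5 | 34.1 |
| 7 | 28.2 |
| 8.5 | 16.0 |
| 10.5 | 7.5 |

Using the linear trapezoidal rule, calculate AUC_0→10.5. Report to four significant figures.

Trapezoidal AUC_0→10.5:
  [0→6]: (403.5+41.3)/2 × 6 = 1334.4
  [6→6.5]: (41.3+34.1)/2 × 0.5 = 18.85
  [6.5→7]: (34.1+28.2)/2 × 0.5 = 15.575
  [7→8.5]: (28.2+16.0)/2 × 1.5 = 33.15
  [8.5→10.5]: (16.0+7.5)/2 × 2 = 23.5
  Sum = 1425.475 ng/mL·h

AUC = 1425 ng/mL·h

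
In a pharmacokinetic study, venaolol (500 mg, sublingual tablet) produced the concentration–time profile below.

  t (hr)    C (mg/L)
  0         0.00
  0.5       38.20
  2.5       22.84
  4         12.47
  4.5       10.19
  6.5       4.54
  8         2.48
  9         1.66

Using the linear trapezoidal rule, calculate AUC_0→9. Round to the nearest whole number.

AUC = 125 mg/L·hr

Trapezoidal AUC_0→9:
  [0→0.5]: (0.00+38.20)/2 × 0.5 = 9.55
  [0.5→2.5]: (38.20+22.84)/2 × 2 = 61.04
  [2.5→4]: (22.84+12.47)/2 × 1.5 = 26.4825
  [4→4.5]: (12.47+10.19)/2 × 0.5 = 5.665
  [4.5→6.5]: (10.19+4.54)/2 × 2 = 14.73
  [6.5→8]: (4.54+2.48)/2 × 1.5 = 5.265
  [8→9]: (2.48+1.66)/2 × 1 = 2.07
  Sum = 124.8025 mg/L·hr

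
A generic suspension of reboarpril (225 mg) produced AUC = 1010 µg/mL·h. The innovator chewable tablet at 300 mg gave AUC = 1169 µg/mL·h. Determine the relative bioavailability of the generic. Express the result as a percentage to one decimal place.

F_rel = 115.2%

F_rel = (AUC_test/D_test) / (AUC_ref/D_ref)
      = (1010/225) / (1169/300)
      = 4.48889 / 3.89667 = 1.1520 = 115.20%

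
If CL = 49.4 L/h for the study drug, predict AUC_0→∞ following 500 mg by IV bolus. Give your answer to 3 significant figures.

AUC = 10.1 mg/L·h

AUC_0→∞ = Dose_iv / CL
        = 500 / 49.4 = 10.1215 mg/L·h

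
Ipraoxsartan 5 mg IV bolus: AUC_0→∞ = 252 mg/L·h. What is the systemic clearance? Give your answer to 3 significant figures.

CL = Dose_iv / AUC_0→∞
   = 5 / 252 = 0.0198413 L/h

CL = 0.0198 L/h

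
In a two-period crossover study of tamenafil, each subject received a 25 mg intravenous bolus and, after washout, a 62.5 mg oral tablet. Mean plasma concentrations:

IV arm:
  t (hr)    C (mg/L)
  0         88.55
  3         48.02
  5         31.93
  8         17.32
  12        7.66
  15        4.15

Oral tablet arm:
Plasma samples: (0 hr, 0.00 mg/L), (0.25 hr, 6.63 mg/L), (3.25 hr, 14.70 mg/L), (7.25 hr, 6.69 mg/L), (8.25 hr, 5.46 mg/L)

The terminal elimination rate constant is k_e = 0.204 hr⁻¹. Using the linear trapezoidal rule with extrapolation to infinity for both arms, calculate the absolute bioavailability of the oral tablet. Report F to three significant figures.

F = 0.0971

Trapezoidal AUC_0→15 (IV):
  [0→3]: (88.55+48.02)/2 × 3 = 204.855
  [3→5]: (48.02+31.93)/2 × 2 = 79.95
  [5→8]: (31.93+17.32)/2 × 3 = 73.875
  [8→12]: (17.32+7.66)/2 × 4 = 49.96
  [12→15]: (7.66+4.15)/2 × 3 = 17.715
  Sum = 426.355 mg/L·hr
IV tail: 4.15/0.204 = 20.343; AUC_iv,0→∞ = 426.355 + 20.343 = 446.698 mg/L·hr
Trapezoidal AUC_0→8.25 (oral tablet):
  [0→0.25]: (0.00+6.63)/2 × 0.25 = 0.82875
  [0.25→3.25]: (6.63+14.70)/2 × 3 = 31.995
  [3.25→7.25]: (14.70+6.69)/2 × 4 = 42.78
  [7.25→8.25]: (6.69+5.46)/2 × 1 = 6.075
  Sum = 81.67875 mg/L·hr
oral tablet tail: 5.46/0.204 = 26.765; AUC_ev,0→∞ = 81.67875 + 26.765 = 108.44375 mg/L·hr
F = (AUC_ev/D_ev)/(AUC_iv/D_iv) = (108.44375/62.5)/(446.698/25) = 1.7351/17.86792 = 0.0971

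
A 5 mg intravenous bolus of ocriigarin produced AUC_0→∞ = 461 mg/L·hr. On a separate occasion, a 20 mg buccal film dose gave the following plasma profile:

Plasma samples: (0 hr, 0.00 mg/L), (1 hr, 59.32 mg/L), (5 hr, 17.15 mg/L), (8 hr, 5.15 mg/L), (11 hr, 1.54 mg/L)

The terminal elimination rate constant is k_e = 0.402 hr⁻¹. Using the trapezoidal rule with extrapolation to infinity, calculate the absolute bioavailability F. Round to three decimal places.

Trapezoidal AUC_0→11 (buccal film):
  [0→1]: (0.00+59.32)/2 × 1 = 29.66
  [1→5]: (59.32+17.15)/2 × 4 = 152.94
  [5→8]: (17.15+5.15)/2 × 3 = 33.45
  [8→11]: (5.15+1.54)/2 × 3 = 10.035
  Sum = 226.085 mg/L·hr
Tail: C_last/k_e = 1.54/0.402 = 3.831
AUC_0→∞ (buccal film) = 226.085 + 3.831 = 229.916 mg/L·hr
F = (AUC_ev/D_ev)/(AUC_iv/D_iv) = (229.916/20)/(461/5) = 11.4958/92.2 = 0.1247

F = 0.125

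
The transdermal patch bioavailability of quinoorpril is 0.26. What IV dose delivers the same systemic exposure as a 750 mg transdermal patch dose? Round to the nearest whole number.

D_iv = 195 mg

Systemic exposure from an extravascular dose = F × D_ev, so the equivalent IV dose is F × D_ev.
D_iv = F × D_ev = 0.26 × 750 = 195 mg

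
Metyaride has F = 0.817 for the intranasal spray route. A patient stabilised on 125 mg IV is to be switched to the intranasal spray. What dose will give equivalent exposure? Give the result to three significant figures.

D_intranasal = 153 mg

For equal systemic exposure: F × D_ev = D_iv
D_ev = D_iv / F = 125 / 0.817 = 152.999 mg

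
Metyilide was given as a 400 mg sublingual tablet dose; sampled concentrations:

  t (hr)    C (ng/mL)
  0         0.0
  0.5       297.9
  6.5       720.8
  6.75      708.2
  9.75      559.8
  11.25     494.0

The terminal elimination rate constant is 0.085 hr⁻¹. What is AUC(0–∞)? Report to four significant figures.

Trapezoidal AUC_0→11.25:
  [0→0.5]: (0.0+297.9)/2 × 0.5 = 74.475
  [0.5→6.5]: (297.9+720.8)/2 × 6 = 3056.1
  [6.5→6.75]: (720.8+708.2)/2 × 0.25 = 178.625
  [6.75→9.75]: (708.2+559.8)/2 × 3 = 1902.0
  [9.75→11.25]: (559.8+494.0)/2 × 1.5 = 790.35
  Sum = 6001.55 ng/mL·hr
Extrapolated tail: C_last / k_e = 494.0 / 0.085 = 5811.765
AUC_0→∞ = 6001.55 + 5811.765 = 11813.315 ng/mL·hr

AUC = 11810 ng/mL·hr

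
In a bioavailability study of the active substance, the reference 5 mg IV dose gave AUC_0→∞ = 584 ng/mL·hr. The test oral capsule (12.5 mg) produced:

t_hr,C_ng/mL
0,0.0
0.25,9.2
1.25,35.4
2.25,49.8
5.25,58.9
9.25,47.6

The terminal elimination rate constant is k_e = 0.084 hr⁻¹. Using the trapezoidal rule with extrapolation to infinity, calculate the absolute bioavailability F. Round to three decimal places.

F = 0.691

Trapezoidal AUC_0→9.25 (oral capsule):
  [0→0.25]: (0.0+9.2)/2 × 0.25 = 1.15
  [0.25→1.25]: (9.2+35.4)/2 × 1 = 22.3
  [1.25→2.25]: (35.4+49.8)/2 × 1 = 42.6
  [2.25→5.25]: (49.8+58.9)/2 × 3 = 163.05
  [5.25→9.25]: (58.9+47.6)/2 × 4 = 213.0
  Sum = 442.1 ng/mL·hr
Tail: C_last/k_e = 47.6/0.084 = 566.667
AUC_0→∞ (oral capsule) = 442.1 + 566.667 = 1008.767 ng/mL·hr
F = (AUC_ev/D_ev)/(AUC_iv/D_iv) = (1008.767/12.5)/(584/5) = 80.70136/116.8 = 0.6909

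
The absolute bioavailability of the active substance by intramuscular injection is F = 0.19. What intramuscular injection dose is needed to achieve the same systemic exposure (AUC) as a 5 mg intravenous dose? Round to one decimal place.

For equal systemic exposure: F × D_ev = D_iv
D_ev = D_iv / F = 5 / 0.19 = 26.3158 mg

D_intramuscular = 26.3 mg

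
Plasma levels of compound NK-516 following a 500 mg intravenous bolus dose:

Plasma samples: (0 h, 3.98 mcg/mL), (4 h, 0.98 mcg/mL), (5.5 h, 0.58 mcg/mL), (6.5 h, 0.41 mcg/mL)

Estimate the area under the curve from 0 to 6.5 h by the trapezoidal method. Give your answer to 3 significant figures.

Trapezoidal AUC_0→6.5:
  [0→4]: (3.98+0.98)/2 × 4 = 9.92
  [4→5.5]: (0.98+0.58)/2 × 1.5 = 1.17
  [5.5→6.5]: (0.58+0.41)/2 × 1 = 0.495
  Sum = 11.585 mcg/mL·h

AUC = 11.6 mcg/mL·h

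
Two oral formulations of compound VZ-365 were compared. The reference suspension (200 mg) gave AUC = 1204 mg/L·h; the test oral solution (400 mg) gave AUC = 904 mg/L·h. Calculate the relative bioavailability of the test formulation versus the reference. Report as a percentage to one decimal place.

F_rel = 37.5%

F_rel = (AUC_test/D_test) / (AUC_ref/D_ref)
      = (904/400) / (1204/200)
      = 2.26 / 6.02 = 0.3754 = 37.54%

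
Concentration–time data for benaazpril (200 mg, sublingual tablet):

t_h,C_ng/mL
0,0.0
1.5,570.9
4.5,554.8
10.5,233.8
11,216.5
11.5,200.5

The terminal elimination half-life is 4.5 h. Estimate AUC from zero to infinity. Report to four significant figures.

Trapezoidal AUC_0→11.5:
  [0→1.5]: (0.0+570.9)/2 × 1.5 = 428.175
  [1.5→4.5]: (570.9+554.8)/2 × 3 = 1688.55
  [4.5→10.5]: (554.8+233.8)/2 × 6 = 2365.8
  [10.5→11]: (233.8+216.5)/2 × 0.5 = 112.575
  [11→11.5]: (216.5+200.5)/2 × 0.5 = 104.25
  Sum = 4699.35 ng/mL·h
k_e = ln2 / t½ = 0.693147 / 4.5 = 0.1540 h^-1
Extrapolated tail: C_last / k_e = 200.5 / 0.154 = 1301.948
AUC_0→∞ = 4699.35 + 1301.948 = 6001.298 ng/mL·h

AUC = 6001 ng/mL·h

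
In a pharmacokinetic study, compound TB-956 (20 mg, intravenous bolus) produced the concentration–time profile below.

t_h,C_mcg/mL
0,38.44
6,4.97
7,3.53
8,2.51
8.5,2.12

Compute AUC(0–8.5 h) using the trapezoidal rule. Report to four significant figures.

Trapezoidal AUC_0→8.5:
  [0→6]: (38.44+4.97)/2 × 6 = 130.23
  [6→7]: (4.97+3.53)/2 × 1 = 4.25
  [7→8]: (3.53+2.51)/2 × 1 = 3.02
  [8→8.5]: (2.51+2.12)/2 × 0.5 = 1.1575
  Sum = 138.6575 mcg/mL·h

AUC = 138.7 mcg/mL·h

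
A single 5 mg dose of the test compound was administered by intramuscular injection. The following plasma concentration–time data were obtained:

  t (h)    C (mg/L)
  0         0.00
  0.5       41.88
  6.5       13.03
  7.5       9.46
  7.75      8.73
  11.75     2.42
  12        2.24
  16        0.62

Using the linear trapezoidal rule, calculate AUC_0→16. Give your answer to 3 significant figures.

AUC = 217 mg/L·h

Trapezoidal AUC_0→16:
  [0→0.5]: (0.00+41.88)/2 × 0.5 = 10.47
  [0.5→6.5]: (41.88+13.03)/2 × 6 = 164.73
  [6.5→7.5]: (13.03+9.46)/2 × 1 = 11.245
  [7.5→7.75]: (9.46+8.73)/2 × 0.25 = 2.27375
  [7.75→11.75]: (8.73+2.42)/2 × 4 = 22.3
  [11.75→12]: (2.42+2.24)/2 × 0.25 = 0.5825
  [12→16]: (2.24+0.62)/2 × 4 = 5.72
  Sum = 217.32125 mg/L·h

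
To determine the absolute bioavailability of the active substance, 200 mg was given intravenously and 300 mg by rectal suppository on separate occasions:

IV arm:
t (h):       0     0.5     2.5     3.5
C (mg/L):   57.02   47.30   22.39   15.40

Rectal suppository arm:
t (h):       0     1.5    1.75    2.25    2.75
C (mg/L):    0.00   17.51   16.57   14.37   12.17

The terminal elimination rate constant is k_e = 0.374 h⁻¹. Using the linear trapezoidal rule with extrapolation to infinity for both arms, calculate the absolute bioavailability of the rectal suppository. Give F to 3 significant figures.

F = 0.275

Trapezoidal AUC_0→3.5 (IV):
  [0→0.5]: (57.02+47.30)/2 × 0.5 = 26.08
  [0.5→2.5]: (47.30+22.39)/2 × 2 = 69.69
  [2.5→3.5]: (22.39+15.40)/2 × 1 = 18.895
  Sum = 114.665 mg/L·h
IV tail: 15.40/0.374 = 41.176; AUC_iv,0→∞ = 114.665 + 41.176 = 155.841 mg/L·h
Trapezoidal AUC_0→2.75 (rectal suppository):
  [0→1.5]: (0.00+17.51)/2 × 1.5 = 13.1325
  [1.5→1.75]: (17.51+16.57)/2 × 0.25 = 4.26
  [1.75→2.25]: (16.57+14.37)/2 × 0.5 = 7.735
  [2.25→2.75]: (14.37+12.17)/2 × 0.5 = 6.635
  Sum = 31.7625 mg/L·h
rectal suppository tail: 12.17/0.374 = 32.540; AUC_ev,0→∞ = 31.7625 + 32.540 = 64.3025 mg/L·h
F = (AUC_ev/D_ev)/(AUC_iv/D_iv) = (64.3025/300)/(155.841/200) = 0.214342/0.779205 = 0.2751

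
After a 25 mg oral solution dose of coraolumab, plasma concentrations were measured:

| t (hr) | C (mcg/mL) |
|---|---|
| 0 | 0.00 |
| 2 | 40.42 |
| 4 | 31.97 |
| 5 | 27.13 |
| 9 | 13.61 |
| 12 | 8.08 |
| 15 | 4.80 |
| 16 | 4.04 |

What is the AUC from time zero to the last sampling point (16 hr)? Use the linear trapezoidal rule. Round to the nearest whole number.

AUC = 280 mcg/mL·hr

Trapezoidal AUC_0→16:
  [0→2]: (0.00+40.42)/2 × 2 = 40.42
  [2→4]: (40.42+31.97)/2 × 2 = 72.39
  [4→5]: (31.97+27.13)/2 × 1 = 29.55
  [5→9]: (27.13+13.61)/2 × 4 = 81.48
  [9→12]: (13.61+8.08)/2 × 3 = 32.535
  [12→15]: (8.08+4.80)/2 × 3 = 19.32
  [15→16]: (4.80+4.04)/2 × 1 = 4.42
  Sum = 280.115 mcg/mL·hr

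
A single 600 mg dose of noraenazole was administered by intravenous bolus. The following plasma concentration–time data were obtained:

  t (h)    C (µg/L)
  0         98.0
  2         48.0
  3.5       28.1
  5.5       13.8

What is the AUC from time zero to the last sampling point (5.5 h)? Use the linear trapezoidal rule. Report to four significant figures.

AUC = 245.0 µg/L·h

Trapezoidal AUC_0→5.5:
  [0→2]: (98.0+48.0)/2 × 2 = 146.0
  [2→3.5]: (48.0+28.1)/2 × 1.5 = 57.075
  [3.5→5.5]: (28.1+13.8)/2 × 2 = 41.9
  Sum = 244.975 µg/L·h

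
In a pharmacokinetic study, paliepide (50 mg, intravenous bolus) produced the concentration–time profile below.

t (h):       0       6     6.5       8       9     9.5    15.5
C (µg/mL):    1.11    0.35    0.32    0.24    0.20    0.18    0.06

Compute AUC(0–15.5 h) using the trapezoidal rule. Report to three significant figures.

AUC = 6.00 µg/mL·h

Trapezoidal AUC_0→15.5:
  [0→6]: (1.11+0.35)/2 × 6 = 4.38
  [6→6.5]: (0.35+0.32)/2 × 0.5 = 0.1675
  [6.5→8]: (0.32+0.24)/2 × 1.5 = 0.42
  [8→9]: (0.24+0.20)/2 × 1 = 0.22
  [9→9.5]: (0.20+0.18)/2 × 0.5 = 0.095
  [9.5→15.5]: (0.18+0.06)/2 × 6 = 0.72
  Sum = 6.0025 µg/mL·h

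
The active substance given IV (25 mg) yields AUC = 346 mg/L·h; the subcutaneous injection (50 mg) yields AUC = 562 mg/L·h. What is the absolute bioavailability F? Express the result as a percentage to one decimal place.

F = 81.2%

F = (AUC_ev / D_ev) / (AUC_iv / D_iv)
  = (562/50) / (346/25)
  = 11.24 / 13.84 = 0.8121
  = 81.21%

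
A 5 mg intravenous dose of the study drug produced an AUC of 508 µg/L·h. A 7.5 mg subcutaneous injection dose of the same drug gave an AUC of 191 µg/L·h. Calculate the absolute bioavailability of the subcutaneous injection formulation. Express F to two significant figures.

F = (AUC_ev / D_ev) / (AUC_iv / D_iv)
  = (191/7.5) / (508/5)
  = 25.4667 / 101.6 = 0.2507

F = 0.25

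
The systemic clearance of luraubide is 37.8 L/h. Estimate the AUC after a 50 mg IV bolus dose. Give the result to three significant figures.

AUC = 1.32 mg/L·h

AUC_0→∞ = Dose_iv / CL
        = 50 / 37.8 = 1.32275 mg/L·h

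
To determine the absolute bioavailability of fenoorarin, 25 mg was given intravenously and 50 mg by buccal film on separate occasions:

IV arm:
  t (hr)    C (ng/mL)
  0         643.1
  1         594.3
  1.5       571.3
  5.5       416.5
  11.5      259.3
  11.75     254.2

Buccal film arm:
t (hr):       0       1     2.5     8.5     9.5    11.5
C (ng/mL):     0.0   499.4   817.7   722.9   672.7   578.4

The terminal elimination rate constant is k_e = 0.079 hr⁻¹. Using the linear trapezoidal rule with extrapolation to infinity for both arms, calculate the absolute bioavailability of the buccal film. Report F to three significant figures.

Trapezoidal AUC_0→11.75 (IV):
  [0→1]: (643.1+594.3)/2 × 1 = 618.7
  [1→1.5]: (594.3+571.3)/2 × 0.5 = 291.4
  [1.5→5.5]: (571.3+416.5)/2 × 4 = 1975.6
  [5.5→11.5]: (416.5+259.3)/2 × 6 = 2027.4
  [11.5→11.75]: (259.3+254.2)/2 × 0.25 = 64.1875
  Sum = 4977.2875 ng/mL·hr
IV tail: 254.2/0.079 = 3217.722; AUC_iv,0→∞ = 4977.2875 + 3217.722 = 8195.0095 ng/mL·hr
Trapezoidal AUC_0→11.5 (buccal film):
  [0→1]: (0.0+499.4)/2 × 1 = 249.7
  [1→2.5]: (499.4+817.7)/2 × 1.5 = 987.825
  [2.5→8.5]: (817.7+722.9)/2 × 6 = 4621.8
  [8.5→9.5]: (722.9+672.7)/2 × 1 = 697.8
  [9.5→11.5]: (672.7+578.4)/2 × 2 = 1251.1
  Sum = 7808.225 ng/mL·hr
buccal film tail: 578.4/0.079 = 7321.519; AUC_ev,0→∞ = 7808.225 + 7321.519 = 15129.744 ng/mL·hr
F = (AUC_ev/D_ev)/(AUC_iv/D_iv) = (15129.744/50)/(8195.0095/25) = 302.59488/327.80038 = 0.9231

F = 0.923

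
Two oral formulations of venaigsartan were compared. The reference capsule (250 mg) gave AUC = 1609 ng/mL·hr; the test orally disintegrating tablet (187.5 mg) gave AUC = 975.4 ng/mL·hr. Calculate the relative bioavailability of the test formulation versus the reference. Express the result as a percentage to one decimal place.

F_rel = 80.8%

F_rel = (AUC_test/D_test) / (AUC_ref/D_ref)
      = (975.4/187.5) / (1609/250)
      = 5.20213 / 6.436 = 0.8083 = 80.83%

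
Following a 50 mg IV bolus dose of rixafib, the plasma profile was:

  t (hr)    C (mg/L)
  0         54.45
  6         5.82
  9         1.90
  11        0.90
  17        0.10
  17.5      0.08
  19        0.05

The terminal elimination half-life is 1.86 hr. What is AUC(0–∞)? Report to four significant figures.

Trapezoidal AUC_0→19:
  [0→6]: (54.45+5.82)/2 × 6 = 180.81
  [6→9]: (5.82+1.90)/2 × 3 = 11.58
  [9→11]: (1.90+0.90)/2 × 2 = 2.8
  [11→17]: (0.90+0.10)/2 × 6 = 3.0
  [17→17.5]: (0.10+0.08)/2 × 0.5 = 0.045
  [17.5→19]: (0.08+0.05)/2 × 1.5 = 0.0975
  Sum = 198.3325 mg/L·hr
k_e = ln2 / t½ = 0.693147 / 1.86 = 0.3727 hr^-1
Extrapolated tail: C_last / k_e = 0.05 / 0.3727 = 0.134
AUC_0→∞ = 198.3325 + 0.134 = 198.4665 mg/L·hr

AUC = 198.5 mg/L·hr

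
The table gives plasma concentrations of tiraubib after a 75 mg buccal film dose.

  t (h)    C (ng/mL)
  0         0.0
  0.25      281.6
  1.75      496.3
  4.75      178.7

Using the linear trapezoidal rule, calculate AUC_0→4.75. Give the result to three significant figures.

Trapezoidal AUC_0→4.75:
  [0→0.25]: (0.0+281.6)/2 × 0.25 = 35.2
  [0.25→1.75]: (281.6+496.3)/2 × 1.5 = 583.425
  [1.75→4.75]: (496.3+178.7)/2 × 3 = 1012.5
  Sum = 1631.125 ng/mL·h

AUC = 1630 ng/mL·h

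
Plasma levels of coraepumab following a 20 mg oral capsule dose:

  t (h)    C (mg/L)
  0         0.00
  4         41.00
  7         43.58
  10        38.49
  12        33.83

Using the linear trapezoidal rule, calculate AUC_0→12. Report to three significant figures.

Trapezoidal AUC_0→12:
  [0→4]: (0.00+41.00)/2 × 4 = 82.0
  [4→7]: (41.00+43.58)/2 × 3 = 126.87
  [7→10]: (43.58+38.49)/2 × 3 = 123.105
  [10→12]: (38.49+33.83)/2 × 2 = 72.32
  Sum = 404.295 mg/L·h

AUC = 404 mg/L·h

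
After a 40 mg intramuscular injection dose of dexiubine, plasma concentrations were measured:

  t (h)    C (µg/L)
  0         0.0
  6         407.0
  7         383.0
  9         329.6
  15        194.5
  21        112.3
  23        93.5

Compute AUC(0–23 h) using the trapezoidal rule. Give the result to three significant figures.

AUC = 5030 µg/L·h

Trapezoidal AUC_0→23:
  [0→6]: (0.0+407.0)/2 × 6 = 1221.0
  [6→7]: (407.0+383.0)/2 × 1 = 395.0
  [7→9]: (383.0+329.6)/2 × 2 = 712.6
  [9→15]: (329.6+194.5)/2 × 6 = 1572.3
  [15→21]: (194.5+112.3)/2 × 6 = 920.4
  [21→23]: (112.3+93.5)/2 × 2 = 205.8
  Sum = 5027.1 µg/L·h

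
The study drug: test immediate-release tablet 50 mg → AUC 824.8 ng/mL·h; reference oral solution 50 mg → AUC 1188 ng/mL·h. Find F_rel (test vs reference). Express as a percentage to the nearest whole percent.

F_rel = (AUC_test/D_test) / (AUC_ref/D_ref)
      = (824.8/50) / (1188/50)
      = 16.496 / 23.76 = 0.6943 = 69.43%

F_rel = 69%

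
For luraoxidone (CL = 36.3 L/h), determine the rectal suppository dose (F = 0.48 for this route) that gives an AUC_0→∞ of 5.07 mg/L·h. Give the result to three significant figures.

Dose = CL × AUC_0→∞ / F
     = 36.3 × 5.07 / 0.48 = 383.41875 mg

Dose = 383 mg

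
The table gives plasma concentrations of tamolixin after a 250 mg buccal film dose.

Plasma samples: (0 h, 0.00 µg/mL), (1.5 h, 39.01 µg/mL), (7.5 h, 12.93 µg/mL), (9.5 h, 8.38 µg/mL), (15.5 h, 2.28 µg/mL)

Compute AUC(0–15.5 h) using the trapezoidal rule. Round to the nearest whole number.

AUC = 238 µg/mL·h

Trapezoidal AUC_0→15.5:
  [0→1.5]: (0.00+39.01)/2 × 1.5 = 29.2575
  [1.5→7.5]: (39.01+12.93)/2 × 6 = 155.82
  [7.5→9.5]: (12.93+8.38)/2 × 2 = 21.31
  [9.5→15.5]: (8.38+2.28)/2 × 6 = 31.98
  Sum = 238.3675 µg/mL·h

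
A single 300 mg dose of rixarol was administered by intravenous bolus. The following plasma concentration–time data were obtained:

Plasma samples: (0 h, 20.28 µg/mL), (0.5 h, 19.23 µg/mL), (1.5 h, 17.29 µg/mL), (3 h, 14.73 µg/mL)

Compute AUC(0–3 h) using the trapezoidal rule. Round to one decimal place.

AUC = 52.2 µg/mL·h

Trapezoidal AUC_0→3:
  [0→0.5]: (20.28+19.23)/2 × 0.5 = 9.8775
  [0.5→1.5]: (19.23+17.29)/2 × 1 = 18.26
  [1.5→3]: (17.29+14.73)/2 × 1.5 = 24.015
  Sum = 52.1525 µg/mL·h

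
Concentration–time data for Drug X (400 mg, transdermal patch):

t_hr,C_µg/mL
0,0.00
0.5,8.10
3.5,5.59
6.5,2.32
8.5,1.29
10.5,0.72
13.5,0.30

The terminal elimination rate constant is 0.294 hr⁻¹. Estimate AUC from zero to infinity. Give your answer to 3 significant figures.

AUC = 42.6 µg/mL·hr

Trapezoidal AUC_0→13.5:
  [0→0.5]: (0.00+8.10)/2 × 0.5 = 2.025
  [0.5→3.5]: (8.10+5.59)/2 × 3 = 20.535
  [3.5→6.5]: (5.59+2.32)/2 × 3 = 11.865
  [6.5→8.5]: (2.32+1.29)/2 × 2 = 3.61
  [8.5→10.5]: (1.29+0.72)/2 × 2 = 2.01
  [10.5→13.5]: (0.72+0.30)/2 × 3 = 1.53
  Sum = 41.575 µg/mL·hr
Extrapolated tail: C_last / k_e = 0.30 / 0.294 = 1.020
AUC_0→∞ = 41.575 + 1.020 = 42.595 µg/mL·hr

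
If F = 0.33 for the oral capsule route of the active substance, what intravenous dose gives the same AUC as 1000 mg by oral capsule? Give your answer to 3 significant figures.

Systemic exposure from an extravascular dose = F × D_ev, so the equivalent IV dose is F × D_ev.
D_iv = F × D_ev = 0.33 × 1000 = 330 mg

D_iv = 330 mg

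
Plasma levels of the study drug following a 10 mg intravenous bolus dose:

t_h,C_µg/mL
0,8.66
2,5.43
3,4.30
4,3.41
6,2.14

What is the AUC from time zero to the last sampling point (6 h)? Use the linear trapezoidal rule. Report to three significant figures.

AUC = 28.4 µg/mL·h

Trapezoidal AUC_0→6:
  [0→2]: (8.66+5.43)/2 × 2 = 14.09
  [2→3]: (5.43+4.30)/2 × 1 = 4.865
  [3→4]: (4.30+3.41)/2 × 1 = 3.855
  [4→6]: (3.41+2.14)/2 × 2 = 5.55
  Sum = 28.36 µg/mL·h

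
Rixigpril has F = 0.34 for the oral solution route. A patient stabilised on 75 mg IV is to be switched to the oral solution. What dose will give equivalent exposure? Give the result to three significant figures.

For equal systemic exposure: F × D_ev = D_iv
D_ev = D_iv / F = 75 / 0.34 = 220.588 mg

D_oral = 221 mg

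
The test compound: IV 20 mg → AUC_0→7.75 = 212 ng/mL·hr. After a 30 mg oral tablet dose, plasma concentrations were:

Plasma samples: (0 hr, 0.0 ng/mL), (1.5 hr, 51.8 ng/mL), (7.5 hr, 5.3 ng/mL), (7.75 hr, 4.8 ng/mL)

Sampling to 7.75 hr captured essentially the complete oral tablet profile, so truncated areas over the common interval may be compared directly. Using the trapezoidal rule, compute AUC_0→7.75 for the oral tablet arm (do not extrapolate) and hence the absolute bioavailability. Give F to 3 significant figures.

Trapezoidal AUC_0→7.75 (oral tablet):
  [0→1.5]: (0.0+51.8)/2 × 1.5 = 38.85
  [1.5→7.5]: (51.8+5.3)/2 × 6 = 171.3
  [7.5→7.75]: (5.3+4.8)/2 × 0.25 = 1.2625
  Sum = 211.4125 ng/mL·hr
F = (AUC_ev/D_ev)/(AUC_iv/D_iv) = (211.4125/30)/(212/20) = 7.04708/10.6 = 0.6648

F = 0.665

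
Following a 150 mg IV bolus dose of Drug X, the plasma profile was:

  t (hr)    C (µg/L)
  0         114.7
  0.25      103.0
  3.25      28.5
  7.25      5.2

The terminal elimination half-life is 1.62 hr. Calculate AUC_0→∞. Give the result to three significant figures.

AUC = 304 µg/L·hr

Trapezoidal AUC_0→7.25:
  [0→0.25]: (114.7+103.0)/2 × 0.25 = 27.2125
  [0.25→3.25]: (103.0+28.5)/2 × 3 = 197.25
  [3.25→7.25]: (28.5+5.2)/2 × 4 = 67.4
  Sum = 291.8625 µg/L·hr
k_e = ln2 / t½ = 0.693147 / 1.62 = 0.4279 hr^-1
Extrapolated tail: C_last / k_e = 5.2 / 0.4279 = 12.152
AUC_0→∞ = 291.8625 + 12.152 = 304.0145 µg/L·hr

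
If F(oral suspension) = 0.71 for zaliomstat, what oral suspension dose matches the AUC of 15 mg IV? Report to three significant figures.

For equal systemic exposure: F × D_ev = D_iv
D_ev = D_iv / F = 15 / 0.71 = 21.1268 mg

D_oral = 21.1 mg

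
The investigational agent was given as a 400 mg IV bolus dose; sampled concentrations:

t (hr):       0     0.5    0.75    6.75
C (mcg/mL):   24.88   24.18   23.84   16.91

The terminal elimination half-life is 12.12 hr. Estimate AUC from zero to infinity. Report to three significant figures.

AUC = 436 mcg/mL·hr

Trapezoidal AUC_0→6.75:
  [0→0.5]: (24.88+24.18)/2 × 0.5 = 12.265
  [0.5→0.75]: (24.18+23.84)/2 × 0.25 = 6.0025
  [0.75→6.75]: (23.84+16.91)/2 × 6 = 122.25
  Sum = 140.5175 mcg/mL·hr
k_e = ln2 / t½ = 0.693147 / 12.12 = 0.0572 hr^-1
Extrapolated tail: C_last / k_e = 16.91 / 0.0572 = 295.629
AUC_0→∞ = 140.5175 + 295.629 = 436.1465 mcg/mL·hr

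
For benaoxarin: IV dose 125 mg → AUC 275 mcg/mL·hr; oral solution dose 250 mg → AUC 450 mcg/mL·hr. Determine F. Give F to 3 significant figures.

F = (AUC_ev / D_ev) / (AUC_iv / D_iv)
  = (450/250) / (275/125)
  = 1.8 / 2.2 = 0.8182

F = 0.818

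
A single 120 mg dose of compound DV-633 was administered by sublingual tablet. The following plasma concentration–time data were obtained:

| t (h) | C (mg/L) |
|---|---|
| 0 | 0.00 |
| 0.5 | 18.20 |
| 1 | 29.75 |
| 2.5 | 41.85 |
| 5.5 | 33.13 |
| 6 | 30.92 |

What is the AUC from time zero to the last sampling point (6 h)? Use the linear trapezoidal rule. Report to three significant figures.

Trapezoidal AUC_0→6:
  [0→0.5]: (0.00+18.20)/2 × 0.5 = 4.55
  [0.5→1]: (18.20+29.75)/2 × 0.5 = 11.9875
  [1→2.5]: (29.75+41.85)/2 × 1.5 = 53.7
  [2.5→5.5]: (41.85+33.13)/2 × 3 = 112.47
  [5.5→6]: (33.13+30.92)/2 × 0.5 = 16.0125
  Sum = 198.72 mg/L·h

AUC = 199 mg/L·h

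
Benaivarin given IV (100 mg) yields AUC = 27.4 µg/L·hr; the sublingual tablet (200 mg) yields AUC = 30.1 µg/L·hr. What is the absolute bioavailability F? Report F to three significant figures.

F = 0.549

F = (AUC_ev / D_ev) / (AUC_iv / D_iv)
  = (30.1/200) / (27.4/100)
  = 0.1505 / 0.274 = 0.5493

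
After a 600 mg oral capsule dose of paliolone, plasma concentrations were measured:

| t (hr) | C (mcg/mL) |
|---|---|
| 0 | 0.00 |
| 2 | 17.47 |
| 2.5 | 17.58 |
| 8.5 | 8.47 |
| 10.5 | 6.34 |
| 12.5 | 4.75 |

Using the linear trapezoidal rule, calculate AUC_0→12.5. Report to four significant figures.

Trapezoidal AUC_0→12.5:
  [0→2]: (0.00+17.47)/2 × 2 = 17.47
  [2→2.5]: (17.47+17.58)/2 × 0.5 = 8.7625
  [2.5→8.5]: (17.58+8.47)/2 × 6 = 78.15
  [8.5→10.5]: (8.47+6.34)/2 × 2 = 14.81
  [10.5→12.5]: (6.34+4.75)/2 × 2 = 11.09
  Sum = 130.2825 mcg/mL·hr

AUC = 130.3 mcg/mL·hr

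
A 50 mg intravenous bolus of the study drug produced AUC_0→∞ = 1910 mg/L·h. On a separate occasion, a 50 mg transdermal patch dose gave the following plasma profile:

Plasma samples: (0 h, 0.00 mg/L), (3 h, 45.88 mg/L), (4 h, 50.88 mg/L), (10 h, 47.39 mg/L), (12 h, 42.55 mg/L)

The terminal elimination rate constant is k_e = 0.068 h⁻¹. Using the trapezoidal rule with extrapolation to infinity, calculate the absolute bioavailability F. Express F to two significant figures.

Trapezoidal AUC_0→12 (transdermal patch):
  [0→3]: (0.00+45.88)/2 × 3 = 68.82
  [3→4]: (45.88+50.88)/2 × 1 = 48.38
  [4→10]: (50.88+47.39)/2 × 6 = 294.81
  [10→12]: (47.39+42.55)/2 × 2 = 89.94
  Sum = 501.95 mg/L·h
Tail: C_last/k_e = 42.55/0.068 = 625.735
AUC_0→∞ (transdermal patch) = 501.95 + 625.735 = 1127.685 mg/L·h
F = (AUC_ev/D_ev)/(AUC_iv/D_iv) = (1127.685/50)/(1910/50) = 22.5537/38.2 = 0.5904

F = 0.59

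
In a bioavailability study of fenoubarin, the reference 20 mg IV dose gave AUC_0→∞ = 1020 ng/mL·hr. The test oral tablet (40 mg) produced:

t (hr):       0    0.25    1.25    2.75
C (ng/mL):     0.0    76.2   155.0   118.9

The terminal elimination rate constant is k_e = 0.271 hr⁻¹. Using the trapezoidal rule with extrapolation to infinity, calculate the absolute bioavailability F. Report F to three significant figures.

F = 0.377

Trapezoidal AUC_0→2.75 (oral tablet):
  [0→0.25]: (0.0+76.2)/2 × 0.25 = 9.525
  [0.25→1.25]: (76.2+155.0)/2 × 1 = 115.6
  [1.25→2.75]: (155.0+118.9)/2 × 1.5 = 205.425
  Sum = 330.55 ng/mL·hr
Tail: C_last/k_e = 118.9/0.271 = 438.745
AUC_0→∞ (oral tablet) = 330.55 + 438.745 = 769.295 ng/mL·hr
F = (AUC_ev/D_ev)/(AUC_iv/D_iv) = (769.295/40)/(1020/20) = 19.232375/51 = 0.3771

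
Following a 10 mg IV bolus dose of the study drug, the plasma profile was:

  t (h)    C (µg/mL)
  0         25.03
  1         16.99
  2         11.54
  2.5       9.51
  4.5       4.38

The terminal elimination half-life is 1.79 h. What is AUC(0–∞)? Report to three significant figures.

Trapezoidal AUC_0→4.5:
  [0→1]: (25.03+16.99)/2 × 1 = 21.01
  [1→2]: (16.99+11.54)/2 × 1 = 14.265
  [2→2.5]: (11.54+9.51)/2 × 0.5 = 5.2625
  [2.5→4.5]: (9.51+4.38)/2 × 2 = 13.89
  Sum = 54.4275 µg/mL·h
k_e = ln2 / t½ = 0.693147 / 1.79 = 0.3872 h^-1
Extrapolated tail: C_last / k_e = 4.38 / 0.3872 = 11.312
AUC_0→∞ = 54.4275 + 11.312 = 65.7395 µg/mL·h

AUC = 65.7 µg/mL·h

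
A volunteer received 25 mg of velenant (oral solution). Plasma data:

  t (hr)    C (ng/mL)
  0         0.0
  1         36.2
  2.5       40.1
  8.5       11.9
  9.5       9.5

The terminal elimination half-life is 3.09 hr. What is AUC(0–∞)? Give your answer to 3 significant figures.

AUC = 284 ng/mL·hr

Trapezoidal AUC_0→9.5:
  [0→1]: (0.0+36.2)/2 × 1 = 18.1
  [1→2.5]: (36.2+40.1)/2 × 1.5 = 57.225
  [2.5→8.5]: (40.1+11.9)/2 × 6 = 156.0
  [8.5→9.5]: (11.9+9.5)/2 × 1 = 10.7
  Sum = 242.025 ng/mL·hr
k_e = ln2 / t½ = 0.693147 / 3.09 = 0.2243 hr^-1
Extrapolated tail: C_last / k_e = 9.5 / 0.2243 = 42.354
AUC_0→∞ = 242.025 + 42.354 = 284.379 ng/mL·hr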